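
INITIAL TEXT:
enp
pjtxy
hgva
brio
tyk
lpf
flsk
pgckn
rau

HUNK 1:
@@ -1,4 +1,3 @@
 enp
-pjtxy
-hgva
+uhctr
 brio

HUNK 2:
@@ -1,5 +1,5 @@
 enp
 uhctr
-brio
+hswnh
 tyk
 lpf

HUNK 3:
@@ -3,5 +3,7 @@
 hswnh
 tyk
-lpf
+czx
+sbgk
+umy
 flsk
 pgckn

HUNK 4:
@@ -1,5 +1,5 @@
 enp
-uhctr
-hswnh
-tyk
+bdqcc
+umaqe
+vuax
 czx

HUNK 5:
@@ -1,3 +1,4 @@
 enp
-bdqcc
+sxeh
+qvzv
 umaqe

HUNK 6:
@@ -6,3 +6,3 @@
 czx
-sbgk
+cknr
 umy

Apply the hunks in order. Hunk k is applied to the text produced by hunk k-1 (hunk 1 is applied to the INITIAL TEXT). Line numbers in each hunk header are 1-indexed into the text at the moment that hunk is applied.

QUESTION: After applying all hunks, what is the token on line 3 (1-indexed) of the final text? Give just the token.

Hunk 1: at line 1 remove [pjtxy,hgva] add [uhctr] -> 8 lines: enp uhctr brio tyk lpf flsk pgckn rau
Hunk 2: at line 1 remove [brio] add [hswnh] -> 8 lines: enp uhctr hswnh tyk lpf flsk pgckn rau
Hunk 3: at line 3 remove [lpf] add [czx,sbgk,umy] -> 10 lines: enp uhctr hswnh tyk czx sbgk umy flsk pgckn rau
Hunk 4: at line 1 remove [uhctr,hswnh,tyk] add [bdqcc,umaqe,vuax] -> 10 lines: enp bdqcc umaqe vuax czx sbgk umy flsk pgckn rau
Hunk 5: at line 1 remove [bdqcc] add [sxeh,qvzv] -> 11 lines: enp sxeh qvzv umaqe vuax czx sbgk umy flsk pgckn rau
Hunk 6: at line 6 remove [sbgk] add [cknr] -> 11 lines: enp sxeh qvzv umaqe vuax czx cknr umy flsk pgckn rau
Final line 3: qvzv

Answer: qvzv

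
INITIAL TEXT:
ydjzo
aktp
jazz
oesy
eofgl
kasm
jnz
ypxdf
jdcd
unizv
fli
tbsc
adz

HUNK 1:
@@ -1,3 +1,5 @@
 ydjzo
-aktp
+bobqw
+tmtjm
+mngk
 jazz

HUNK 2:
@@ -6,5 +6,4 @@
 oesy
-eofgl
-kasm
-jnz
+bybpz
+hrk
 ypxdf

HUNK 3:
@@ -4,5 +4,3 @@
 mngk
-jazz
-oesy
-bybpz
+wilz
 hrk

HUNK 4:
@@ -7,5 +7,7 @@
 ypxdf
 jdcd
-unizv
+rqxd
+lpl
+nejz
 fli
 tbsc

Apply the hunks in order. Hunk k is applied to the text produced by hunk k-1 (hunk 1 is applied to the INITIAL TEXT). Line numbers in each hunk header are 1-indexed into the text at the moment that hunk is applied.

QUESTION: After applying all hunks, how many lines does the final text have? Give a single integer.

Answer: 14

Derivation:
Hunk 1: at line 1 remove [aktp] add [bobqw,tmtjm,mngk] -> 15 lines: ydjzo bobqw tmtjm mngk jazz oesy eofgl kasm jnz ypxdf jdcd unizv fli tbsc adz
Hunk 2: at line 6 remove [eofgl,kasm,jnz] add [bybpz,hrk] -> 14 lines: ydjzo bobqw tmtjm mngk jazz oesy bybpz hrk ypxdf jdcd unizv fli tbsc adz
Hunk 3: at line 4 remove [jazz,oesy,bybpz] add [wilz] -> 12 lines: ydjzo bobqw tmtjm mngk wilz hrk ypxdf jdcd unizv fli tbsc adz
Hunk 4: at line 7 remove [unizv] add [rqxd,lpl,nejz] -> 14 lines: ydjzo bobqw tmtjm mngk wilz hrk ypxdf jdcd rqxd lpl nejz fli tbsc adz
Final line count: 14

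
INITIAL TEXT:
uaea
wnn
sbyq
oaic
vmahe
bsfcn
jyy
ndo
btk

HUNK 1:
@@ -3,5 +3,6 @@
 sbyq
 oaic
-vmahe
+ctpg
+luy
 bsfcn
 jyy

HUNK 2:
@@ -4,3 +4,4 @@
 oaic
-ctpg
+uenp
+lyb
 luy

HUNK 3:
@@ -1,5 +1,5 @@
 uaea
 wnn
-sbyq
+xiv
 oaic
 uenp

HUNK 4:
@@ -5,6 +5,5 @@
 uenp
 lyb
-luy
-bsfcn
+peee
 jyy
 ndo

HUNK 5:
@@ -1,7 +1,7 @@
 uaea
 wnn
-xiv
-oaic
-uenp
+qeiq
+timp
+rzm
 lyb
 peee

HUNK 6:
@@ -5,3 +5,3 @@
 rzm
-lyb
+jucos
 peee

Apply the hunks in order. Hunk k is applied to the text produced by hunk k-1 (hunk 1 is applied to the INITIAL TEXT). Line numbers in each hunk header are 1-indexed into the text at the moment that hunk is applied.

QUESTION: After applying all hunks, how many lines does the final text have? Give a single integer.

Answer: 10

Derivation:
Hunk 1: at line 3 remove [vmahe] add [ctpg,luy] -> 10 lines: uaea wnn sbyq oaic ctpg luy bsfcn jyy ndo btk
Hunk 2: at line 4 remove [ctpg] add [uenp,lyb] -> 11 lines: uaea wnn sbyq oaic uenp lyb luy bsfcn jyy ndo btk
Hunk 3: at line 1 remove [sbyq] add [xiv] -> 11 lines: uaea wnn xiv oaic uenp lyb luy bsfcn jyy ndo btk
Hunk 4: at line 5 remove [luy,bsfcn] add [peee] -> 10 lines: uaea wnn xiv oaic uenp lyb peee jyy ndo btk
Hunk 5: at line 1 remove [xiv,oaic,uenp] add [qeiq,timp,rzm] -> 10 lines: uaea wnn qeiq timp rzm lyb peee jyy ndo btk
Hunk 6: at line 5 remove [lyb] add [jucos] -> 10 lines: uaea wnn qeiq timp rzm jucos peee jyy ndo btk
Final line count: 10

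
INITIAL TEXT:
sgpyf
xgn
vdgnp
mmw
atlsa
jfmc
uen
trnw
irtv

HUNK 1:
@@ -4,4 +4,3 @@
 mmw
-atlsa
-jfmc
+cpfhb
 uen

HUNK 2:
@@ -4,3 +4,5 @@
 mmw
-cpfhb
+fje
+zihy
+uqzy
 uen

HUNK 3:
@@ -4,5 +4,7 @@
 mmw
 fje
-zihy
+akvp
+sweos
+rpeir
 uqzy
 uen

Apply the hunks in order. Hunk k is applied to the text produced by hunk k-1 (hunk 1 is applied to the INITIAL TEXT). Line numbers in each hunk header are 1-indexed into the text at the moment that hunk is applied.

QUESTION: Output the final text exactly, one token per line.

Hunk 1: at line 4 remove [atlsa,jfmc] add [cpfhb] -> 8 lines: sgpyf xgn vdgnp mmw cpfhb uen trnw irtv
Hunk 2: at line 4 remove [cpfhb] add [fje,zihy,uqzy] -> 10 lines: sgpyf xgn vdgnp mmw fje zihy uqzy uen trnw irtv
Hunk 3: at line 4 remove [zihy] add [akvp,sweos,rpeir] -> 12 lines: sgpyf xgn vdgnp mmw fje akvp sweos rpeir uqzy uen trnw irtv

Answer: sgpyf
xgn
vdgnp
mmw
fje
akvp
sweos
rpeir
uqzy
uen
trnw
irtv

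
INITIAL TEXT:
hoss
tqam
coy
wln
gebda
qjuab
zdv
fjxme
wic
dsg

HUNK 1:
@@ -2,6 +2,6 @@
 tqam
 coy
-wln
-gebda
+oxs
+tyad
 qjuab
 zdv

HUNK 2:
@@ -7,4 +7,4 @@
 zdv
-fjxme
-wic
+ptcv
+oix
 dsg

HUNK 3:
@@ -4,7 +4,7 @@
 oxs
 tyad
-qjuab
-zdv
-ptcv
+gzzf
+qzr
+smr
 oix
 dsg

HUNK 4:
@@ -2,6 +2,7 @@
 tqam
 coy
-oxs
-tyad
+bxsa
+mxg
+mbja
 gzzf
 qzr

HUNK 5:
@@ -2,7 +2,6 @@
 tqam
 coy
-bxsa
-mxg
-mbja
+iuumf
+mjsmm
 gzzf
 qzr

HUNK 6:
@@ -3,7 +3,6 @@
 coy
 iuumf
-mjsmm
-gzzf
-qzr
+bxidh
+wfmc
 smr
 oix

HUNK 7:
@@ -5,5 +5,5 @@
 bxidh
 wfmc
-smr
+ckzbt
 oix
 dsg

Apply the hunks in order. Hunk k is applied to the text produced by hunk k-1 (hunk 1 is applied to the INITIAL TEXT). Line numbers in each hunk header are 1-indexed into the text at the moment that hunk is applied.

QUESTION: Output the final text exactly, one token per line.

Answer: hoss
tqam
coy
iuumf
bxidh
wfmc
ckzbt
oix
dsg

Derivation:
Hunk 1: at line 2 remove [wln,gebda] add [oxs,tyad] -> 10 lines: hoss tqam coy oxs tyad qjuab zdv fjxme wic dsg
Hunk 2: at line 7 remove [fjxme,wic] add [ptcv,oix] -> 10 lines: hoss tqam coy oxs tyad qjuab zdv ptcv oix dsg
Hunk 3: at line 4 remove [qjuab,zdv,ptcv] add [gzzf,qzr,smr] -> 10 lines: hoss tqam coy oxs tyad gzzf qzr smr oix dsg
Hunk 4: at line 2 remove [oxs,tyad] add [bxsa,mxg,mbja] -> 11 lines: hoss tqam coy bxsa mxg mbja gzzf qzr smr oix dsg
Hunk 5: at line 2 remove [bxsa,mxg,mbja] add [iuumf,mjsmm] -> 10 lines: hoss tqam coy iuumf mjsmm gzzf qzr smr oix dsg
Hunk 6: at line 3 remove [mjsmm,gzzf,qzr] add [bxidh,wfmc] -> 9 lines: hoss tqam coy iuumf bxidh wfmc smr oix dsg
Hunk 7: at line 5 remove [smr] add [ckzbt] -> 9 lines: hoss tqam coy iuumf bxidh wfmc ckzbt oix dsg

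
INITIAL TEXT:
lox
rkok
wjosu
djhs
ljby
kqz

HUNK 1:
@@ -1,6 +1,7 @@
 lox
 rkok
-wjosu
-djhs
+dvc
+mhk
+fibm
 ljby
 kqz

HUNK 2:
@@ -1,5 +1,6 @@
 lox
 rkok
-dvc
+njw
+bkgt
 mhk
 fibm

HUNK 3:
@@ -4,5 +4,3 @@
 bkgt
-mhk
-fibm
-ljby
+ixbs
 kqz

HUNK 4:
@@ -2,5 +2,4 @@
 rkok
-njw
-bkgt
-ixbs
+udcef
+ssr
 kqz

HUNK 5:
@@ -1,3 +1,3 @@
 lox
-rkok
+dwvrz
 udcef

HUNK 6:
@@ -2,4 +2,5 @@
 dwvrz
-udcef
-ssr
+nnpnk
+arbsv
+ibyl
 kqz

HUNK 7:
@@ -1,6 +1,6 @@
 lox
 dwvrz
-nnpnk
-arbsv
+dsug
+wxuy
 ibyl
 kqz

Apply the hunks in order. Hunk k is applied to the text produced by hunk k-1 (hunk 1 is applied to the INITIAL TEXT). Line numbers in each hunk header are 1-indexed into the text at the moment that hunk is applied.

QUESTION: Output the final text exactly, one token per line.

Answer: lox
dwvrz
dsug
wxuy
ibyl
kqz

Derivation:
Hunk 1: at line 1 remove [wjosu,djhs] add [dvc,mhk,fibm] -> 7 lines: lox rkok dvc mhk fibm ljby kqz
Hunk 2: at line 1 remove [dvc] add [njw,bkgt] -> 8 lines: lox rkok njw bkgt mhk fibm ljby kqz
Hunk 3: at line 4 remove [mhk,fibm,ljby] add [ixbs] -> 6 lines: lox rkok njw bkgt ixbs kqz
Hunk 4: at line 2 remove [njw,bkgt,ixbs] add [udcef,ssr] -> 5 lines: lox rkok udcef ssr kqz
Hunk 5: at line 1 remove [rkok] add [dwvrz] -> 5 lines: lox dwvrz udcef ssr kqz
Hunk 6: at line 2 remove [udcef,ssr] add [nnpnk,arbsv,ibyl] -> 6 lines: lox dwvrz nnpnk arbsv ibyl kqz
Hunk 7: at line 1 remove [nnpnk,arbsv] add [dsug,wxuy] -> 6 lines: lox dwvrz dsug wxuy ibyl kqz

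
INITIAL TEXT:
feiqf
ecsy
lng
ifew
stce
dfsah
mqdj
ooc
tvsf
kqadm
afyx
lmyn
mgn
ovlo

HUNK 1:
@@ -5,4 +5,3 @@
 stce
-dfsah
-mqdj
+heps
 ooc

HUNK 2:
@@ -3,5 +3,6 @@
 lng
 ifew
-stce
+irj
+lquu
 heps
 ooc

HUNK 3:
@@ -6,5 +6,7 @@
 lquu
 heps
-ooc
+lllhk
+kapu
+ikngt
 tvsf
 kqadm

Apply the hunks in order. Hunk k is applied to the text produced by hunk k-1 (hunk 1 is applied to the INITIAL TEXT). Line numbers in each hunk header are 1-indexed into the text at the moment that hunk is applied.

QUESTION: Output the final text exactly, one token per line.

Hunk 1: at line 5 remove [dfsah,mqdj] add [heps] -> 13 lines: feiqf ecsy lng ifew stce heps ooc tvsf kqadm afyx lmyn mgn ovlo
Hunk 2: at line 3 remove [stce] add [irj,lquu] -> 14 lines: feiqf ecsy lng ifew irj lquu heps ooc tvsf kqadm afyx lmyn mgn ovlo
Hunk 3: at line 6 remove [ooc] add [lllhk,kapu,ikngt] -> 16 lines: feiqf ecsy lng ifew irj lquu heps lllhk kapu ikngt tvsf kqadm afyx lmyn mgn ovlo

Answer: feiqf
ecsy
lng
ifew
irj
lquu
heps
lllhk
kapu
ikngt
tvsf
kqadm
afyx
lmyn
mgn
ovlo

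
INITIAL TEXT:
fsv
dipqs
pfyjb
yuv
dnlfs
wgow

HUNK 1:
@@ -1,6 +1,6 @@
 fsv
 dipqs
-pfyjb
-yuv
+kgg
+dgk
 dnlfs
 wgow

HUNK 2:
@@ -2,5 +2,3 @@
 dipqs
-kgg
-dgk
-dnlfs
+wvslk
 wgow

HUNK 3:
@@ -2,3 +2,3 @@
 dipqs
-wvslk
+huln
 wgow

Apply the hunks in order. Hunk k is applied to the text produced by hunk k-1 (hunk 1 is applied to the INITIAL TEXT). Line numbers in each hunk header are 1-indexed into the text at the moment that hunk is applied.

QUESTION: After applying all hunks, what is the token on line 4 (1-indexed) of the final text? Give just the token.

Hunk 1: at line 1 remove [pfyjb,yuv] add [kgg,dgk] -> 6 lines: fsv dipqs kgg dgk dnlfs wgow
Hunk 2: at line 2 remove [kgg,dgk,dnlfs] add [wvslk] -> 4 lines: fsv dipqs wvslk wgow
Hunk 3: at line 2 remove [wvslk] add [huln] -> 4 lines: fsv dipqs huln wgow
Final line 4: wgow

Answer: wgow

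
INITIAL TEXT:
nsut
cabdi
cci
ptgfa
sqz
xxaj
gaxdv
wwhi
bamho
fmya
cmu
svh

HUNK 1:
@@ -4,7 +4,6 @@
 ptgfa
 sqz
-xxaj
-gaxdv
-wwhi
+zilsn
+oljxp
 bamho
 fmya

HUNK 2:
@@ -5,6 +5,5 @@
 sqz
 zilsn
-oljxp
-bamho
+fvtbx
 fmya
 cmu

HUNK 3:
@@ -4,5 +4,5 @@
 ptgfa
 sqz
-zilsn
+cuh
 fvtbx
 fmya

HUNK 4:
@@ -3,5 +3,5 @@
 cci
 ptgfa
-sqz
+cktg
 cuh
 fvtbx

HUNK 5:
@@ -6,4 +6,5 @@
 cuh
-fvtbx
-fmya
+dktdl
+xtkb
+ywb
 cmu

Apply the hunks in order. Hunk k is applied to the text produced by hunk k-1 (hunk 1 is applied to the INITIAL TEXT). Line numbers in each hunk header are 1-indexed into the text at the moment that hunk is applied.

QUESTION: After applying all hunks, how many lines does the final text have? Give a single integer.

Answer: 11

Derivation:
Hunk 1: at line 4 remove [xxaj,gaxdv,wwhi] add [zilsn,oljxp] -> 11 lines: nsut cabdi cci ptgfa sqz zilsn oljxp bamho fmya cmu svh
Hunk 2: at line 5 remove [oljxp,bamho] add [fvtbx] -> 10 lines: nsut cabdi cci ptgfa sqz zilsn fvtbx fmya cmu svh
Hunk 3: at line 4 remove [zilsn] add [cuh] -> 10 lines: nsut cabdi cci ptgfa sqz cuh fvtbx fmya cmu svh
Hunk 4: at line 3 remove [sqz] add [cktg] -> 10 lines: nsut cabdi cci ptgfa cktg cuh fvtbx fmya cmu svh
Hunk 5: at line 6 remove [fvtbx,fmya] add [dktdl,xtkb,ywb] -> 11 lines: nsut cabdi cci ptgfa cktg cuh dktdl xtkb ywb cmu svh
Final line count: 11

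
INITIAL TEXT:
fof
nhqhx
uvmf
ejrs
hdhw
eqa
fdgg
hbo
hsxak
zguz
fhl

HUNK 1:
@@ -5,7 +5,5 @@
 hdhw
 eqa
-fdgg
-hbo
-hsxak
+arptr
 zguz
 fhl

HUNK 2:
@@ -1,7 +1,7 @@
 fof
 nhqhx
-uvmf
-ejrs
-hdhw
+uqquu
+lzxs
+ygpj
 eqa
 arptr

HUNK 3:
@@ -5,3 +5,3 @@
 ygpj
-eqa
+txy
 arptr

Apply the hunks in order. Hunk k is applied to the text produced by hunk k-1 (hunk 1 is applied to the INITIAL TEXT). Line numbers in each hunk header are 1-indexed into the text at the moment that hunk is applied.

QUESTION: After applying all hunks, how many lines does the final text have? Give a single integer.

Hunk 1: at line 5 remove [fdgg,hbo,hsxak] add [arptr] -> 9 lines: fof nhqhx uvmf ejrs hdhw eqa arptr zguz fhl
Hunk 2: at line 1 remove [uvmf,ejrs,hdhw] add [uqquu,lzxs,ygpj] -> 9 lines: fof nhqhx uqquu lzxs ygpj eqa arptr zguz fhl
Hunk 3: at line 5 remove [eqa] add [txy] -> 9 lines: fof nhqhx uqquu lzxs ygpj txy arptr zguz fhl
Final line count: 9

Answer: 9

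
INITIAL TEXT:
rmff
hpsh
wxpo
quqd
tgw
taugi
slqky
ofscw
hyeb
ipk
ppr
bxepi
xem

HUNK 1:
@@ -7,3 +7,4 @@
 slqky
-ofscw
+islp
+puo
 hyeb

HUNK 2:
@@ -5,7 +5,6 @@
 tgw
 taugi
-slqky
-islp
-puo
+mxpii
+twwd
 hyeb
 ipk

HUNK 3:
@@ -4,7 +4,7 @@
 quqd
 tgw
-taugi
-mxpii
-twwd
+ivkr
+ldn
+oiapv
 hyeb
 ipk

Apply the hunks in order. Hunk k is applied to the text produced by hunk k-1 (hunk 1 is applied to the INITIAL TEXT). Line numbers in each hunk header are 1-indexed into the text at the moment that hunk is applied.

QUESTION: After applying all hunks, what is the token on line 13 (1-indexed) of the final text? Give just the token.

Answer: xem

Derivation:
Hunk 1: at line 7 remove [ofscw] add [islp,puo] -> 14 lines: rmff hpsh wxpo quqd tgw taugi slqky islp puo hyeb ipk ppr bxepi xem
Hunk 2: at line 5 remove [slqky,islp,puo] add [mxpii,twwd] -> 13 lines: rmff hpsh wxpo quqd tgw taugi mxpii twwd hyeb ipk ppr bxepi xem
Hunk 3: at line 4 remove [taugi,mxpii,twwd] add [ivkr,ldn,oiapv] -> 13 lines: rmff hpsh wxpo quqd tgw ivkr ldn oiapv hyeb ipk ppr bxepi xem
Final line 13: xem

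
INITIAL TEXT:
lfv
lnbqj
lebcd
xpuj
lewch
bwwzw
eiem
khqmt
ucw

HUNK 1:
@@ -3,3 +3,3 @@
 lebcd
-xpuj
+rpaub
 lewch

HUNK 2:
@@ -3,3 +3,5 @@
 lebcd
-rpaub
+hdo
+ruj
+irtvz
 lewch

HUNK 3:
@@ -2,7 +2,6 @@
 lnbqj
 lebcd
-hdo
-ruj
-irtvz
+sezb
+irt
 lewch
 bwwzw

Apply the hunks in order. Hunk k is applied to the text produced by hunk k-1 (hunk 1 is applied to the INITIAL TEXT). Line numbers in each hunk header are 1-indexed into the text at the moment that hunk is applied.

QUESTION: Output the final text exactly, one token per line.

Hunk 1: at line 3 remove [xpuj] add [rpaub] -> 9 lines: lfv lnbqj lebcd rpaub lewch bwwzw eiem khqmt ucw
Hunk 2: at line 3 remove [rpaub] add [hdo,ruj,irtvz] -> 11 lines: lfv lnbqj lebcd hdo ruj irtvz lewch bwwzw eiem khqmt ucw
Hunk 3: at line 2 remove [hdo,ruj,irtvz] add [sezb,irt] -> 10 lines: lfv lnbqj lebcd sezb irt lewch bwwzw eiem khqmt ucw

Answer: lfv
lnbqj
lebcd
sezb
irt
lewch
bwwzw
eiem
khqmt
ucw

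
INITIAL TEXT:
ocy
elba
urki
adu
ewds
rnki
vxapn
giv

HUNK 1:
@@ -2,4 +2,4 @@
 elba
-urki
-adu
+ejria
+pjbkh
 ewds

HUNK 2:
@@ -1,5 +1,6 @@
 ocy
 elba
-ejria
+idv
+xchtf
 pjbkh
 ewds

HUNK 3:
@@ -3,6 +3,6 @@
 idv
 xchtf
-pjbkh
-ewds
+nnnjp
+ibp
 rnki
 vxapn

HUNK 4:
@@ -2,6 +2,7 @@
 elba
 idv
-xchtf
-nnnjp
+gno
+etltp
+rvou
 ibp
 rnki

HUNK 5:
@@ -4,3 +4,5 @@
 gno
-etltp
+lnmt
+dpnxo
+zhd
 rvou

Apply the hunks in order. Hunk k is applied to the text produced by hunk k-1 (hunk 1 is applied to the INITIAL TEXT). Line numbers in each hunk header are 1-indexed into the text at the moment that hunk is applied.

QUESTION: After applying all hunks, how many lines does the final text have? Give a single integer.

Hunk 1: at line 2 remove [urki,adu] add [ejria,pjbkh] -> 8 lines: ocy elba ejria pjbkh ewds rnki vxapn giv
Hunk 2: at line 1 remove [ejria] add [idv,xchtf] -> 9 lines: ocy elba idv xchtf pjbkh ewds rnki vxapn giv
Hunk 3: at line 3 remove [pjbkh,ewds] add [nnnjp,ibp] -> 9 lines: ocy elba idv xchtf nnnjp ibp rnki vxapn giv
Hunk 4: at line 2 remove [xchtf,nnnjp] add [gno,etltp,rvou] -> 10 lines: ocy elba idv gno etltp rvou ibp rnki vxapn giv
Hunk 5: at line 4 remove [etltp] add [lnmt,dpnxo,zhd] -> 12 lines: ocy elba idv gno lnmt dpnxo zhd rvou ibp rnki vxapn giv
Final line count: 12

Answer: 12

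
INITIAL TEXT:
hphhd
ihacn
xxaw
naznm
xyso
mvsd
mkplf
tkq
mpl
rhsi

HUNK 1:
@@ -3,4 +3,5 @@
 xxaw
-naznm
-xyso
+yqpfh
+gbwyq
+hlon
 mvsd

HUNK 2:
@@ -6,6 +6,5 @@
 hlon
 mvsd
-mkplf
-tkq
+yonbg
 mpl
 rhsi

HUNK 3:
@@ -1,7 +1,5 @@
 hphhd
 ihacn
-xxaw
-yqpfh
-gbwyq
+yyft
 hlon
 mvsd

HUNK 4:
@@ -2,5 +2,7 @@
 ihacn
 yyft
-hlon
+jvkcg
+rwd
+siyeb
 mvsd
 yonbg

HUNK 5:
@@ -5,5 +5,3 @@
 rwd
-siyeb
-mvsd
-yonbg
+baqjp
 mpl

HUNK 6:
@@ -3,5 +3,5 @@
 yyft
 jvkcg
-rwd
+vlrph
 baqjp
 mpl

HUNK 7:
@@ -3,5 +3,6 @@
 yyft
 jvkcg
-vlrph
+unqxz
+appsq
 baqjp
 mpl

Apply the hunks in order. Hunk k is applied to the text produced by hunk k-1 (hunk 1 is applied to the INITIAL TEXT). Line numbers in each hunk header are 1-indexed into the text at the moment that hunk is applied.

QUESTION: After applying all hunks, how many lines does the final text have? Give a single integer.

Answer: 9

Derivation:
Hunk 1: at line 3 remove [naznm,xyso] add [yqpfh,gbwyq,hlon] -> 11 lines: hphhd ihacn xxaw yqpfh gbwyq hlon mvsd mkplf tkq mpl rhsi
Hunk 2: at line 6 remove [mkplf,tkq] add [yonbg] -> 10 lines: hphhd ihacn xxaw yqpfh gbwyq hlon mvsd yonbg mpl rhsi
Hunk 3: at line 1 remove [xxaw,yqpfh,gbwyq] add [yyft] -> 8 lines: hphhd ihacn yyft hlon mvsd yonbg mpl rhsi
Hunk 4: at line 2 remove [hlon] add [jvkcg,rwd,siyeb] -> 10 lines: hphhd ihacn yyft jvkcg rwd siyeb mvsd yonbg mpl rhsi
Hunk 5: at line 5 remove [siyeb,mvsd,yonbg] add [baqjp] -> 8 lines: hphhd ihacn yyft jvkcg rwd baqjp mpl rhsi
Hunk 6: at line 3 remove [rwd] add [vlrph] -> 8 lines: hphhd ihacn yyft jvkcg vlrph baqjp mpl rhsi
Hunk 7: at line 3 remove [vlrph] add [unqxz,appsq] -> 9 lines: hphhd ihacn yyft jvkcg unqxz appsq baqjp mpl rhsi
Final line count: 9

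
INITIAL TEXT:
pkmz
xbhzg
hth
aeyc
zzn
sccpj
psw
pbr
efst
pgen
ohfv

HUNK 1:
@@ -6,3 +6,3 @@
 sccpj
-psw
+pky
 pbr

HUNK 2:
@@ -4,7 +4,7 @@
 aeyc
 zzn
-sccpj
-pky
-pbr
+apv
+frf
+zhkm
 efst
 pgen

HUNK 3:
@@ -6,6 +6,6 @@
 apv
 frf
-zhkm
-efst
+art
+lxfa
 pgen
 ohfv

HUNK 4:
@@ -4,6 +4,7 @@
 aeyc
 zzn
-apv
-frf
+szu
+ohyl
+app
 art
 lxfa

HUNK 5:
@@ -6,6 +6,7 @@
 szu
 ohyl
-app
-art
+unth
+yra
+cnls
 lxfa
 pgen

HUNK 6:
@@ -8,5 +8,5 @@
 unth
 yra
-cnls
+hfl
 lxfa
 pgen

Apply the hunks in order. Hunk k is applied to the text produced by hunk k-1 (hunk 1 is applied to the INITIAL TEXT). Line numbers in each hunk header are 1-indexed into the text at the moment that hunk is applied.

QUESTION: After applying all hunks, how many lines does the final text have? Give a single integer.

Answer: 13

Derivation:
Hunk 1: at line 6 remove [psw] add [pky] -> 11 lines: pkmz xbhzg hth aeyc zzn sccpj pky pbr efst pgen ohfv
Hunk 2: at line 4 remove [sccpj,pky,pbr] add [apv,frf,zhkm] -> 11 lines: pkmz xbhzg hth aeyc zzn apv frf zhkm efst pgen ohfv
Hunk 3: at line 6 remove [zhkm,efst] add [art,lxfa] -> 11 lines: pkmz xbhzg hth aeyc zzn apv frf art lxfa pgen ohfv
Hunk 4: at line 4 remove [apv,frf] add [szu,ohyl,app] -> 12 lines: pkmz xbhzg hth aeyc zzn szu ohyl app art lxfa pgen ohfv
Hunk 5: at line 6 remove [app,art] add [unth,yra,cnls] -> 13 lines: pkmz xbhzg hth aeyc zzn szu ohyl unth yra cnls lxfa pgen ohfv
Hunk 6: at line 8 remove [cnls] add [hfl] -> 13 lines: pkmz xbhzg hth aeyc zzn szu ohyl unth yra hfl lxfa pgen ohfv
Final line count: 13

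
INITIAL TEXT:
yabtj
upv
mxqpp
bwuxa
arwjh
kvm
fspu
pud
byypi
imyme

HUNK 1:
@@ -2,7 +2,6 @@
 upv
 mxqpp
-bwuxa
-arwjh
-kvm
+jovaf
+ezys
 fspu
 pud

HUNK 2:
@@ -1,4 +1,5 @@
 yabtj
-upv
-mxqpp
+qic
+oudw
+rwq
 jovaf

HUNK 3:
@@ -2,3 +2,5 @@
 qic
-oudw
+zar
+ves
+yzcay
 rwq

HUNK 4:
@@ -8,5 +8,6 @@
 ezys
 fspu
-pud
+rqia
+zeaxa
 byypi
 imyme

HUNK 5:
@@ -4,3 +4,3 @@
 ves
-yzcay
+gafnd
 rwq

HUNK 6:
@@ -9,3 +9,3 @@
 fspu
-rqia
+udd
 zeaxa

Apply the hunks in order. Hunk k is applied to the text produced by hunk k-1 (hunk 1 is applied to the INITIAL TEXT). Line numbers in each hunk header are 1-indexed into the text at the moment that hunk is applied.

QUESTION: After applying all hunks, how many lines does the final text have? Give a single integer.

Answer: 13

Derivation:
Hunk 1: at line 2 remove [bwuxa,arwjh,kvm] add [jovaf,ezys] -> 9 lines: yabtj upv mxqpp jovaf ezys fspu pud byypi imyme
Hunk 2: at line 1 remove [upv,mxqpp] add [qic,oudw,rwq] -> 10 lines: yabtj qic oudw rwq jovaf ezys fspu pud byypi imyme
Hunk 3: at line 2 remove [oudw] add [zar,ves,yzcay] -> 12 lines: yabtj qic zar ves yzcay rwq jovaf ezys fspu pud byypi imyme
Hunk 4: at line 8 remove [pud] add [rqia,zeaxa] -> 13 lines: yabtj qic zar ves yzcay rwq jovaf ezys fspu rqia zeaxa byypi imyme
Hunk 5: at line 4 remove [yzcay] add [gafnd] -> 13 lines: yabtj qic zar ves gafnd rwq jovaf ezys fspu rqia zeaxa byypi imyme
Hunk 6: at line 9 remove [rqia] add [udd] -> 13 lines: yabtj qic zar ves gafnd rwq jovaf ezys fspu udd zeaxa byypi imyme
Final line count: 13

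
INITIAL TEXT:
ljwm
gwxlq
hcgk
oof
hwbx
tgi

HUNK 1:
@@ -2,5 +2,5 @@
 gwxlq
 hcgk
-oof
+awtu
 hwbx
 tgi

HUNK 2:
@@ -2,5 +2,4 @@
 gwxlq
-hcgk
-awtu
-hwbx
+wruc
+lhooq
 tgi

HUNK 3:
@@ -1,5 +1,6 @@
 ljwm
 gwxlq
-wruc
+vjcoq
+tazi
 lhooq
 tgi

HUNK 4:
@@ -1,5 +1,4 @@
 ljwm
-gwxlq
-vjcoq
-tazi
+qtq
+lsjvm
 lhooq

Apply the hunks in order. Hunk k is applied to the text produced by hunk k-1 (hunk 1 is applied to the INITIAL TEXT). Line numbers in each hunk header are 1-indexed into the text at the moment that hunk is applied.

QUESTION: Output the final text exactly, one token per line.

Hunk 1: at line 2 remove [oof] add [awtu] -> 6 lines: ljwm gwxlq hcgk awtu hwbx tgi
Hunk 2: at line 2 remove [hcgk,awtu,hwbx] add [wruc,lhooq] -> 5 lines: ljwm gwxlq wruc lhooq tgi
Hunk 3: at line 1 remove [wruc] add [vjcoq,tazi] -> 6 lines: ljwm gwxlq vjcoq tazi lhooq tgi
Hunk 4: at line 1 remove [gwxlq,vjcoq,tazi] add [qtq,lsjvm] -> 5 lines: ljwm qtq lsjvm lhooq tgi

Answer: ljwm
qtq
lsjvm
lhooq
tgi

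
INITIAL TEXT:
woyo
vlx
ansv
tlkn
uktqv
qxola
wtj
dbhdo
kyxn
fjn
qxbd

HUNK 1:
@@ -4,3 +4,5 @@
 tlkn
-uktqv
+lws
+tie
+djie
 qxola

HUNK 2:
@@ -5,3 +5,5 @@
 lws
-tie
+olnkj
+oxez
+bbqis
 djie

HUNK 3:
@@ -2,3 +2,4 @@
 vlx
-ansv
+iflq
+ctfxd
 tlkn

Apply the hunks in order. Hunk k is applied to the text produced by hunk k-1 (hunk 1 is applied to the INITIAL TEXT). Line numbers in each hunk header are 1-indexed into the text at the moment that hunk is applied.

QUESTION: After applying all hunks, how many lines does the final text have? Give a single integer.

Answer: 16

Derivation:
Hunk 1: at line 4 remove [uktqv] add [lws,tie,djie] -> 13 lines: woyo vlx ansv tlkn lws tie djie qxola wtj dbhdo kyxn fjn qxbd
Hunk 2: at line 5 remove [tie] add [olnkj,oxez,bbqis] -> 15 lines: woyo vlx ansv tlkn lws olnkj oxez bbqis djie qxola wtj dbhdo kyxn fjn qxbd
Hunk 3: at line 2 remove [ansv] add [iflq,ctfxd] -> 16 lines: woyo vlx iflq ctfxd tlkn lws olnkj oxez bbqis djie qxola wtj dbhdo kyxn fjn qxbd
Final line count: 16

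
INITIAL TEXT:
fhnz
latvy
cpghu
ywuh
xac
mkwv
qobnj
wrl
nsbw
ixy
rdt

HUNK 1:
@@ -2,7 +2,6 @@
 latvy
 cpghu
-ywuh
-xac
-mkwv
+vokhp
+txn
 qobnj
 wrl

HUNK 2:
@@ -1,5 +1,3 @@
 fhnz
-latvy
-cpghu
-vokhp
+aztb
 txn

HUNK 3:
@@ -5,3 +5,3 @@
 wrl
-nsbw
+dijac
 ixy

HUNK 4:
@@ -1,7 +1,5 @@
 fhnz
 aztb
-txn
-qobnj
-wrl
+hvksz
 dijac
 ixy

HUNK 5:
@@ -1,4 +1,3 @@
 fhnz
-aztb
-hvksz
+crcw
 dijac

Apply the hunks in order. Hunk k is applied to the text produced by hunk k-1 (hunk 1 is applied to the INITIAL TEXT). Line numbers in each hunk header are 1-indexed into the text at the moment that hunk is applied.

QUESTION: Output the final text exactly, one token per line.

Hunk 1: at line 2 remove [ywuh,xac,mkwv] add [vokhp,txn] -> 10 lines: fhnz latvy cpghu vokhp txn qobnj wrl nsbw ixy rdt
Hunk 2: at line 1 remove [latvy,cpghu,vokhp] add [aztb] -> 8 lines: fhnz aztb txn qobnj wrl nsbw ixy rdt
Hunk 3: at line 5 remove [nsbw] add [dijac] -> 8 lines: fhnz aztb txn qobnj wrl dijac ixy rdt
Hunk 4: at line 1 remove [txn,qobnj,wrl] add [hvksz] -> 6 lines: fhnz aztb hvksz dijac ixy rdt
Hunk 5: at line 1 remove [aztb,hvksz] add [crcw] -> 5 lines: fhnz crcw dijac ixy rdt

Answer: fhnz
crcw
dijac
ixy
rdt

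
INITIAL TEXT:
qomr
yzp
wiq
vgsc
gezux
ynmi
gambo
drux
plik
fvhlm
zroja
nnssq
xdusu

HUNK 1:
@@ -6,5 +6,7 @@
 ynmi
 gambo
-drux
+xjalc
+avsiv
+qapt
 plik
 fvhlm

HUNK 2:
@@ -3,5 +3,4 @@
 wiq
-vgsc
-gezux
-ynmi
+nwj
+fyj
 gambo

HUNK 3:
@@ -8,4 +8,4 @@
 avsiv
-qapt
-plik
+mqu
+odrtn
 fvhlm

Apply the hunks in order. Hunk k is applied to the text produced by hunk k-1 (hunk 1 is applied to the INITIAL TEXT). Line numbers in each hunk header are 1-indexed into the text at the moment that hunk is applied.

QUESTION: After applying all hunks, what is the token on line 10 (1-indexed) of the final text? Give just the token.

Answer: odrtn

Derivation:
Hunk 1: at line 6 remove [drux] add [xjalc,avsiv,qapt] -> 15 lines: qomr yzp wiq vgsc gezux ynmi gambo xjalc avsiv qapt plik fvhlm zroja nnssq xdusu
Hunk 2: at line 3 remove [vgsc,gezux,ynmi] add [nwj,fyj] -> 14 lines: qomr yzp wiq nwj fyj gambo xjalc avsiv qapt plik fvhlm zroja nnssq xdusu
Hunk 3: at line 8 remove [qapt,plik] add [mqu,odrtn] -> 14 lines: qomr yzp wiq nwj fyj gambo xjalc avsiv mqu odrtn fvhlm zroja nnssq xdusu
Final line 10: odrtn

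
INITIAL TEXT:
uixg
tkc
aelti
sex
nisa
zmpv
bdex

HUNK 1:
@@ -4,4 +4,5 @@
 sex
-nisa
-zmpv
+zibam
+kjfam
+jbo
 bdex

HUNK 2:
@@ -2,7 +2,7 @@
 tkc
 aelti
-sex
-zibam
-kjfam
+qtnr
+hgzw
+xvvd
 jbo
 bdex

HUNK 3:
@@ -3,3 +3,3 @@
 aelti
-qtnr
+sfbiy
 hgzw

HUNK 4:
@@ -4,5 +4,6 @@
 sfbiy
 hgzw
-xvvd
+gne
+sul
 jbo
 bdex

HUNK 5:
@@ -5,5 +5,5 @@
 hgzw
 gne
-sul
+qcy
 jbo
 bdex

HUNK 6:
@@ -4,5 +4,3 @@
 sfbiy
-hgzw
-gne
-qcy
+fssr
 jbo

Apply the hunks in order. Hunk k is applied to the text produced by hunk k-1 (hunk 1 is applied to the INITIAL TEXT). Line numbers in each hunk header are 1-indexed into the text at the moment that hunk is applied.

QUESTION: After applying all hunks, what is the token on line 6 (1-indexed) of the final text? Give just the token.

Answer: jbo

Derivation:
Hunk 1: at line 4 remove [nisa,zmpv] add [zibam,kjfam,jbo] -> 8 lines: uixg tkc aelti sex zibam kjfam jbo bdex
Hunk 2: at line 2 remove [sex,zibam,kjfam] add [qtnr,hgzw,xvvd] -> 8 lines: uixg tkc aelti qtnr hgzw xvvd jbo bdex
Hunk 3: at line 3 remove [qtnr] add [sfbiy] -> 8 lines: uixg tkc aelti sfbiy hgzw xvvd jbo bdex
Hunk 4: at line 4 remove [xvvd] add [gne,sul] -> 9 lines: uixg tkc aelti sfbiy hgzw gne sul jbo bdex
Hunk 5: at line 5 remove [sul] add [qcy] -> 9 lines: uixg tkc aelti sfbiy hgzw gne qcy jbo bdex
Hunk 6: at line 4 remove [hgzw,gne,qcy] add [fssr] -> 7 lines: uixg tkc aelti sfbiy fssr jbo bdex
Final line 6: jbo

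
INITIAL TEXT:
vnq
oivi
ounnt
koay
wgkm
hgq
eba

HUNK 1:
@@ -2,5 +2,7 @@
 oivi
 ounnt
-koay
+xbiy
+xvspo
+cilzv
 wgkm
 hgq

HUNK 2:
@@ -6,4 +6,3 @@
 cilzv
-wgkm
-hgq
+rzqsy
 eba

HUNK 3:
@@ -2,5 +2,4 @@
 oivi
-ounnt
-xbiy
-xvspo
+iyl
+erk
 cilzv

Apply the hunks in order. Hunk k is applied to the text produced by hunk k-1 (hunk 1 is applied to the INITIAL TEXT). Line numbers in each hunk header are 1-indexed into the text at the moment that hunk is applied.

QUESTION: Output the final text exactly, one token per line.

Answer: vnq
oivi
iyl
erk
cilzv
rzqsy
eba

Derivation:
Hunk 1: at line 2 remove [koay] add [xbiy,xvspo,cilzv] -> 9 lines: vnq oivi ounnt xbiy xvspo cilzv wgkm hgq eba
Hunk 2: at line 6 remove [wgkm,hgq] add [rzqsy] -> 8 lines: vnq oivi ounnt xbiy xvspo cilzv rzqsy eba
Hunk 3: at line 2 remove [ounnt,xbiy,xvspo] add [iyl,erk] -> 7 lines: vnq oivi iyl erk cilzv rzqsy eba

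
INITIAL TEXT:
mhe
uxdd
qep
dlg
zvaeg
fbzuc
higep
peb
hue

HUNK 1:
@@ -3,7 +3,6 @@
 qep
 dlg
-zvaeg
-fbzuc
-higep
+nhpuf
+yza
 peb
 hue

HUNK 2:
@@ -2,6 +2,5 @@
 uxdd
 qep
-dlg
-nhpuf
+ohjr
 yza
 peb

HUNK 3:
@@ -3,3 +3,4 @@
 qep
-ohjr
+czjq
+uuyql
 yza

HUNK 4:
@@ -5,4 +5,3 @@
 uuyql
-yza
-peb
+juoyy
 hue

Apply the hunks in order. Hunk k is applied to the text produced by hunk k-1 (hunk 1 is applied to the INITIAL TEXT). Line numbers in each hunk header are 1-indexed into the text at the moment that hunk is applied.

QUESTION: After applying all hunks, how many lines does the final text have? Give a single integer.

Hunk 1: at line 3 remove [zvaeg,fbzuc,higep] add [nhpuf,yza] -> 8 lines: mhe uxdd qep dlg nhpuf yza peb hue
Hunk 2: at line 2 remove [dlg,nhpuf] add [ohjr] -> 7 lines: mhe uxdd qep ohjr yza peb hue
Hunk 3: at line 3 remove [ohjr] add [czjq,uuyql] -> 8 lines: mhe uxdd qep czjq uuyql yza peb hue
Hunk 4: at line 5 remove [yza,peb] add [juoyy] -> 7 lines: mhe uxdd qep czjq uuyql juoyy hue
Final line count: 7

Answer: 7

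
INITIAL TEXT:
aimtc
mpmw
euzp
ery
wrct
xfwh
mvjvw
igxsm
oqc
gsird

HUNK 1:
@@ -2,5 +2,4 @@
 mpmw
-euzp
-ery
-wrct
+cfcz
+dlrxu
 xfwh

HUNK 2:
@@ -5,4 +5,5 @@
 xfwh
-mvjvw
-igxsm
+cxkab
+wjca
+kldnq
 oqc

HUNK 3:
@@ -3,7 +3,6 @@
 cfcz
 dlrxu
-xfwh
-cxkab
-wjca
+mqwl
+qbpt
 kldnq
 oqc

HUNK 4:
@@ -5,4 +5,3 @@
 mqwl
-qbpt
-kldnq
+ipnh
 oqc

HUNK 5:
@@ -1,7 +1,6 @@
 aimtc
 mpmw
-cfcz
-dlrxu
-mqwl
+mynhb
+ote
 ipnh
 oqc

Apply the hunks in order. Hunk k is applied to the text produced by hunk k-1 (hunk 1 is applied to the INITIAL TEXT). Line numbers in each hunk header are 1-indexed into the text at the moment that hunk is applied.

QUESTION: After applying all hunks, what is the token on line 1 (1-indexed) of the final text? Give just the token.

Hunk 1: at line 2 remove [euzp,ery,wrct] add [cfcz,dlrxu] -> 9 lines: aimtc mpmw cfcz dlrxu xfwh mvjvw igxsm oqc gsird
Hunk 2: at line 5 remove [mvjvw,igxsm] add [cxkab,wjca,kldnq] -> 10 lines: aimtc mpmw cfcz dlrxu xfwh cxkab wjca kldnq oqc gsird
Hunk 3: at line 3 remove [xfwh,cxkab,wjca] add [mqwl,qbpt] -> 9 lines: aimtc mpmw cfcz dlrxu mqwl qbpt kldnq oqc gsird
Hunk 4: at line 5 remove [qbpt,kldnq] add [ipnh] -> 8 lines: aimtc mpmw cfcz dlrxu mqwl ipnh oqc gsird
Hunk 5: at line 1 remove [cfcz,dlrxu,mqwl] add [mynhb,ote] -> 7 lines: aimtc mpmw mynhb ote ipnh oqc gsird
Final line 1: aimtc

Answer: aimtc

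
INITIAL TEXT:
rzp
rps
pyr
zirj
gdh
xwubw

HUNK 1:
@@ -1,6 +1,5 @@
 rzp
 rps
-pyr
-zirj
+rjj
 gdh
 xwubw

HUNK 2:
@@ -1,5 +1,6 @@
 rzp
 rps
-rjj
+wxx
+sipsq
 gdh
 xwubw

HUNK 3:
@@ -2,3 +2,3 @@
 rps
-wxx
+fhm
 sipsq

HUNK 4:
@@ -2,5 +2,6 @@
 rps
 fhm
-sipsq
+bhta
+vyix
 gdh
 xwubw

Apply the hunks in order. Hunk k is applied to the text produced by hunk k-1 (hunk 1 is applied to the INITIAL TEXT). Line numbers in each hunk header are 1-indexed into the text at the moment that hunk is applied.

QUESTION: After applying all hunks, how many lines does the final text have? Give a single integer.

Answer: 7

Derivation:
Hunk 1: at line 1 remove [pyr,zirj] add [rjj] -> 5 lines: rzp rps rjj gdh xwubw
Hunk 2: at line 1 remove [rjj] add [wxx,sipsq] -> 6 lines: rzp rps wxx sipsq gdh xwubw
Hunk 3: at line 2 remove [wxx] add [fhm] -> 6 lines: rzp rps fhm sipsq gdh xwubw
Hunk 4: at line 2 remove [sipsq] add [bhta,vyix] -> 7 lines: rzp rps fhm bhta vyix gdh xwubw
Final line count: 7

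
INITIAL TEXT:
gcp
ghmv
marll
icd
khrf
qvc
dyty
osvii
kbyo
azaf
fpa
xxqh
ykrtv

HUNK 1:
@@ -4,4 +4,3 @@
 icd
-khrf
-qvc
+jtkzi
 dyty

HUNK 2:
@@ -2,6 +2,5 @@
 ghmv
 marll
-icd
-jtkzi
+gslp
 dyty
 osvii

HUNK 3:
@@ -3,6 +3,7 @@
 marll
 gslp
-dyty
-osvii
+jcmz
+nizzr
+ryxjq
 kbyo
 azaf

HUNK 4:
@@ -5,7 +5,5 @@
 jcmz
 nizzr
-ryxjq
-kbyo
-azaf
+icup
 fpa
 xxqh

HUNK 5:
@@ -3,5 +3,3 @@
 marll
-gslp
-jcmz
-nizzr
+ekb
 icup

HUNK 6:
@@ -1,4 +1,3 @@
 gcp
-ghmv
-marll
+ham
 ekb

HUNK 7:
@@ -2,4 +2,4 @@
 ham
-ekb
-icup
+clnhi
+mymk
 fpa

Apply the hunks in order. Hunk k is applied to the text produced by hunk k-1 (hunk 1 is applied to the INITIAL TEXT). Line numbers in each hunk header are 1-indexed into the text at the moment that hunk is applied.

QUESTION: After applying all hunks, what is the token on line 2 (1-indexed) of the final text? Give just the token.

Hunk 1: at line 4 remove [khrf,qvc] add [jtkzi] -> 12 lines: gcp ghmv marll icd jtkzi dyty osvii kbyo azaf fpa xxqh ykrtv
Hunk 2: at line 2 remove [icd,jtkzi] add [gslp] -> 11 lines: gcp ghmv marll gslp dyty osvii kbyo azaf fpa xxqh ykrtv
Hunk 3: at line 3 remove [dyty,osvii] add [jcmz,nizzr,ryxjq] -> 12 lines: gcp ghmv marll gslp jcmz nizzr ryxjq kbyo azaf fpa xxqh ykrtv
Hunk 4: at line 5 remove [ryxjq,kbyo,azaf] add [icup] -> 10 lines: gcp ghmv marll gslp jcmz nizzr icup fpa xxqh ykrtv
Hunk 5: at line 3 remove [gslp,jcmz,nizzr] add [ekb] -> 8 lines: gcp ghmv marll ekb icup fpa xxqh ykrtv
Hunk 6: at line 1 remove [ghmv,marll] add [ham] -> 7 lines: gcp ham ekb icup fpa xxqh ykrtv
Hunk 7: at line 2 remove [ekb,icup] add [clnhi,mymk] -> 7 lines: gcp ham clnhi mymk fpa xxqh ykrtv
Final line 2: ham

Answer: ham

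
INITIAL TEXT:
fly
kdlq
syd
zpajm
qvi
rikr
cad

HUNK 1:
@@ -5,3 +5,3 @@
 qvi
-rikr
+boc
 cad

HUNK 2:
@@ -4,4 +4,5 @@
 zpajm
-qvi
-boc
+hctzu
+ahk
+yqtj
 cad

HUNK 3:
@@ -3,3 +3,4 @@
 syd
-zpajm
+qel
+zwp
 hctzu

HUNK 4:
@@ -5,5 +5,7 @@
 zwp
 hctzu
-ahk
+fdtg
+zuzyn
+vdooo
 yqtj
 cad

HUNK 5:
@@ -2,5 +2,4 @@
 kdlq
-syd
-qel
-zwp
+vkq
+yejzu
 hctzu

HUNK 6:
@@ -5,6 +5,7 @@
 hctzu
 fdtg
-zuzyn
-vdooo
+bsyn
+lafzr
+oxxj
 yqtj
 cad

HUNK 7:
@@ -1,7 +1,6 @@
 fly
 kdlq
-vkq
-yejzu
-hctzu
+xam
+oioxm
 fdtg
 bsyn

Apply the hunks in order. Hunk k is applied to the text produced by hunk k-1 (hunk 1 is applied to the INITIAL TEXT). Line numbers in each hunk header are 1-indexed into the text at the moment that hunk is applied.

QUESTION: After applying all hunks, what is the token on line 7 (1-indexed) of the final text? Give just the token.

Hunk 1: at line 5 remove [rikr] add [boc] -> 7 lines: fly kdlq syd zpajm qvi boc cad
Hunk 2: at line 4 remove [qvi,boc] add [hctzu,ahk,yqtj] -> 8 lines: fly kdlq syd zpajm hctzu ahk yqtj cad
Hunk 3: at line 3 remove [zpajm] add [qel,zwp] -> 9 lines: fly kdlq syd qel zwp hctzu ahk yqtj cad
Hunk 4: at line 5 remove [ahk] add [fdtg,zuzyn,vdooo] -> 11 lines: fly kdlq syd qel zwp hctzu fdtg zuzyn vdooo yqtj cad
Hunk 5: at line 2 remove [syd,qel,zwp] add [vkq,yejzu] -> 10 lines: fly kdlq vkq yejzu hctzu fdtg zuzyn vdooo yqtj cad
Hunk 6: at line 5 remove [zuzyn,vdooo] add [bsyn,lafzr,oxxj] -> 11 lines: fly kdlq vkq yejzu hctzu fdtg bsyn lafzr oxxj yqtj cad
Hunk 7: at line 1 remove [vkq,yejzu,hctzu] add [xam,oioxm] -> 10 lines: fly kdlq xam oioxm fdtg bsyn lafzr oxxj yqtj cad
Final line 7: lafzr

Answer: lafzr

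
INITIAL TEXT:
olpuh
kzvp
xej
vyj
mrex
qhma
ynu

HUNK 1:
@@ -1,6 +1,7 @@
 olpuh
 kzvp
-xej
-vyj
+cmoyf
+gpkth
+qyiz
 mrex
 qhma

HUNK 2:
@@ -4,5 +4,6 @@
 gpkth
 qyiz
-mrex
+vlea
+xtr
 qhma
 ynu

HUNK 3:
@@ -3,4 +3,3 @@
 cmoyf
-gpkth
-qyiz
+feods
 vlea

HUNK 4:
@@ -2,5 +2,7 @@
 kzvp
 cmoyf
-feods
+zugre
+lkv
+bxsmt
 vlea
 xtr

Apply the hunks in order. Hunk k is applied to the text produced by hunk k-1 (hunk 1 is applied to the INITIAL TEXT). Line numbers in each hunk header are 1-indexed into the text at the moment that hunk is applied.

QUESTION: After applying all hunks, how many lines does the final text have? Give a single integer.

Answer: 10

Derivation:
Hunk 1: at line 1 remove [xej,vyj] add [cmoyf,gpkth,qyiz] -> 8 lines: olpuh kzvp cmoyf gpkth qyiz mrex qhma ynu
Hunk 2: at line 4 remove [mrex] add [vlea,xtr] -> 9 lines: olpuh kzvp cmoyf gpkth qyiz vlea xtr qhma ynu
Hunk 3: at line 3 remove [gpkth,qyiz] add [feods] -> 8 lines: olpuh kzvp cmoyf feods vlea xtr qhma ynu
Hunk 4: at line 2 remove [feods] add [zugre,lkv,bxsmt] -> 10 lines: olpuh kzvp cmoyf zugre lkv bxsmt vlea xtr qhma ynu
Final line count: 10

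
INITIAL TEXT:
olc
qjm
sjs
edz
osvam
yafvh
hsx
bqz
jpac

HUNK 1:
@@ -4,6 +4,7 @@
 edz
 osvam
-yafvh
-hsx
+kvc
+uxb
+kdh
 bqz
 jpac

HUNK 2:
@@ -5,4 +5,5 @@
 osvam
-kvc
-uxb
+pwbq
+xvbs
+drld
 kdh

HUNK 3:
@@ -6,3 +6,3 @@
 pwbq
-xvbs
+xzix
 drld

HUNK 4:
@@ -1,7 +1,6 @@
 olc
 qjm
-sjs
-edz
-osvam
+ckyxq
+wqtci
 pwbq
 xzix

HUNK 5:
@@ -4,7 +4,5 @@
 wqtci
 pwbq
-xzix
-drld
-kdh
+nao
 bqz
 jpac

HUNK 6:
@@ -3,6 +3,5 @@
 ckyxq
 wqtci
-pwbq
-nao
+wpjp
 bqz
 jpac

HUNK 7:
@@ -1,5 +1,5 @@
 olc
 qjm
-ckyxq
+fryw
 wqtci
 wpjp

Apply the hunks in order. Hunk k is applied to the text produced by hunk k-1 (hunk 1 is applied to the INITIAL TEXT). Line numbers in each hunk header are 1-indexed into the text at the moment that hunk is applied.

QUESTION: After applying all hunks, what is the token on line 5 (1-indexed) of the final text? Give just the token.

Answer: wpjp

Derivation:
Hunk 1: at line 4 remove [yafvh,hsx] add [kvc,uxb,kdh] -> 10 lines: olc qjm sjs edz osvam kvc uxb kdh bqz jpac
Hunk 2: at line 5 remove [kvc,uxb] add [pwbq,xvbs,drld] -> 11 lines: olc qjm sjs edz osvam pwbq xvbs drld kdh bqz jpac
Hunk 3: at line 6 remove [xvbs] add [xzix] -> 11 lines: olc qjm sjs edz osvam pwbq xzix drld kdh bqz jpac
Hunk 4: at line 1 remove [sjs,edz,osvam] add [ckyxq,wqtci] -> 10 lines: olc qjm ckyxq wqtci pwbq xzix drld kdh bqz jpac
Hunk 5: at line 4 remove [xzix,drld,kdh] add [nao] -> 8 lines: olc qjm ckyxq wqtci pwbq nao bqz jpac
Hunk 6: at line 3 remove [pwbq,nao] add [wpjp] -> 7 lines: olc qjm ckyxq wqtci wpjp bqz jpac
Hunk 7: at line 1 remove [ckyxq] add [fryw] -> 7 lines: olc qjm fryw wqtci wpjp bqz jpac
Final line 5: wpjp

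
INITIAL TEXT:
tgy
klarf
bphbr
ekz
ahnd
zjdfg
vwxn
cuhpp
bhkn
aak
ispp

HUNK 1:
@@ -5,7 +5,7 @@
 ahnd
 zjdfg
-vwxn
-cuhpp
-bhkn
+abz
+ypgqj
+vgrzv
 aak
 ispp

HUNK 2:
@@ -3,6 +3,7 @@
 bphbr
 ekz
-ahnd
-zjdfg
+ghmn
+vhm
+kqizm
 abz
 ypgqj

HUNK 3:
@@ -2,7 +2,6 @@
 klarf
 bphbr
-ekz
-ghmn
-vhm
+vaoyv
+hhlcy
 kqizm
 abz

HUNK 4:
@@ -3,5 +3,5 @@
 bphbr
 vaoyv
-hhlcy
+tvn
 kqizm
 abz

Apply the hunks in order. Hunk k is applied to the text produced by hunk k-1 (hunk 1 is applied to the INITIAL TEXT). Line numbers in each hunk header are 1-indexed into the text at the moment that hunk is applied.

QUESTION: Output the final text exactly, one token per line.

Answer: tgy
klarf
bphbr
vaoyv
tvn
kqizm
abz
ypgqj
vgrzv
aak
ispp

Derivation:
Hunk 1: at line 5 remove [vwxn,cuhpp,bhkn] add [abz,ypgqj,vgrzv] -> 11 lines: tgy klarf bphbr ekz ahnd zjdfg abz ypgqj vgrzv aak ispp
Hunk 2: at line 3 remove [ahnd,zjdfg] add [ghmn,vhm,kqizm] -> 12 lines: tgy klarf bphbr ekz ghmn vhm kqizm abz ypgqj vgrzv aak ispp
Hunk 3: at line 2 remove [ekz,ghmn,vhm] add [vaoyv,hhlcy] -> 11 lines: tgy klarf bphbr vaoyv hhlcy kqizm abz ypgqj vgrzv aak ispp
Hunk 4: at line 3 remove [hhlcy] add [tvn] -> 11 lines: tgy klarf bphbr vaoyv tvn kqizm abz ypgqj vgrzv aak ispp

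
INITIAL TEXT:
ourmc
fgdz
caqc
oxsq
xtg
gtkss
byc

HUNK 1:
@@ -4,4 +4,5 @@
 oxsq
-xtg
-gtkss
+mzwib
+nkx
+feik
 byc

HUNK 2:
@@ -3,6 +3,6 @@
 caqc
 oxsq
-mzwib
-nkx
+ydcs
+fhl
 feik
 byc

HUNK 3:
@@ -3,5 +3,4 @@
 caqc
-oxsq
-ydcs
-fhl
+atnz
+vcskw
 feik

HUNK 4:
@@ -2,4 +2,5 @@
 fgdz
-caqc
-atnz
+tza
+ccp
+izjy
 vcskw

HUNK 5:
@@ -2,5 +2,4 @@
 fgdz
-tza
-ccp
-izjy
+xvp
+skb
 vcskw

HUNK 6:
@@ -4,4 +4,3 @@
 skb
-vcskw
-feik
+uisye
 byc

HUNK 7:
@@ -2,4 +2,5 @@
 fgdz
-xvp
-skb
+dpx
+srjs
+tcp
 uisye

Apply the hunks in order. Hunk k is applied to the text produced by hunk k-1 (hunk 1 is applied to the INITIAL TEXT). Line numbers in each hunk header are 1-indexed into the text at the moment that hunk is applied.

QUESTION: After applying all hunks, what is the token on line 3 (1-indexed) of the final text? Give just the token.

Answer: dpx

Derivation:
Hunk 1: at line 4 remove [xtg,gtkss] add [mzwib,nkx,feik] -> 8 lines: ourmc fgdz caqc oxsq mzwib nkx feik byc
Hunk 2: at line 3 remove [mzwib,nkx] add [ydcs,fhl] -> 8 lines: ourmc fgdz caqc oxsq ydcs fhl feik byc
Hunk 3: at line 3 remove [oxsq,ydcs,fhl] add [atnz,vcskw] -> 7 lines: ourmc fgdz caqc atnz vcskw feik byc
Hunk 4: at line 2 remove [caqc,atnz] add [tza,ccp,izjy] -> 8 lines: ourmc fgdz tza ccp izjy vcskw feik byc
Hunk 5: at line 2 remove [tza,ccp,izjy] add [xvp,skb] -> 7 lines: ourmc fgdz xvp skb vcskw feik byc
Hunk 6: at line 4 remove [vcskw,feik] add [uisye] -> 6 lines: ourmc fgdz xvp skb uisye byc
Hunk 7: at line 2 remove [xvp,skb] add [dpx,srjs,tcp] -> 7 lines: ourmc fgdz dpx srjs tcp uisye byc
Final line 3: dpx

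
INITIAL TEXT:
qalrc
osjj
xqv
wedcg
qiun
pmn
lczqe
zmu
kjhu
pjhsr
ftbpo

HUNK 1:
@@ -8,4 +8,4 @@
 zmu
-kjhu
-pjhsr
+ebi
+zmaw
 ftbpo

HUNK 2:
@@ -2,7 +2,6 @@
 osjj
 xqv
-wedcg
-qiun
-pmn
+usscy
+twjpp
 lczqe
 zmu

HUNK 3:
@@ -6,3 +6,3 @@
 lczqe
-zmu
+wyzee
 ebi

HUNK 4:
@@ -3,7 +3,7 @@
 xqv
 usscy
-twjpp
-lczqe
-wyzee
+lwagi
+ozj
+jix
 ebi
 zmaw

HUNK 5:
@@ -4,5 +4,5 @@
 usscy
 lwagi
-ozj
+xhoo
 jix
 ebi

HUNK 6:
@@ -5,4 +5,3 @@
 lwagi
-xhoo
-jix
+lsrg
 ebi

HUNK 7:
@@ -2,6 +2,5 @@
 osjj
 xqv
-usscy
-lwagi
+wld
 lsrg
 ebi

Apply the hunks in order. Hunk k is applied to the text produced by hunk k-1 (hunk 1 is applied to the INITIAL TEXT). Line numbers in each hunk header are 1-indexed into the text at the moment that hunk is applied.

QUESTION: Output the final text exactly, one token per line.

Hunk 1: at line 8 remove [kjhu,pjhsr] add [ebi,zmaw] -> 11 lines: qalrc osjj xqv wedcg qiun pmn lczqe zmu ebi zmaw ftbpo
Hunk 2: at line 2 remove [wedcg,qiun,pmn] add [usscy,twjpp] -> 10 lines: qalrc osjj xqv usscy twjpp lczqe zmu ebi zmaw ftbpo
Hunk 3: at line 6 remove [zmu] add [wyzee] -> 10 lines: qalrc osjj xqv usscy twjpp lczqe wyzee ebi zmaw ftbpo
Hunk 4: at line 3 remove [twjpp,lczqe,wyzee] add [lwagi,ozj,jix] -> 10 lines: qalrc osjj xqv usscy lwagi ozj jix ebi zmaw ftbpo
Hunk 5: at line 4 remove [ozj] add [xhoo] -> 10 lines: qalrc osjj xqv usscy lwagi xhoo jix ebi zmaw ftbpo
Hunk 6: at line 5 remove [xhoo,jix] add [lsrg] -> 9 lines: qalrc osjj xqv usscy lwagi lsrg ebi zmaw ftbpo
Hunk 7: at line 2 remove [usscy,lwagi] add [wld] -> 8 lines: qalrc osjj xqv wld lsrg ebi zmaw ftbpo

Answer: qalrc
osjj
xqv
wld
lsrg
ebi
zmaw
ftbpo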